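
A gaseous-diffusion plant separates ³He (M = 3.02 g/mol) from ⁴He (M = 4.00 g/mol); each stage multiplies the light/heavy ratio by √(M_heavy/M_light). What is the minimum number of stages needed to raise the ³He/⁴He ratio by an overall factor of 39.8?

Single-stage factor α = √(4.00/3.02), so ln α = ½ ln(1.32450) = 0.1405.
Need α^N ≥ 39.8 ⇒ N ≥ ln(39.8) / ln α = 3.684 / 0.1405 = 26.22.
So at least 27 stages are needed.

27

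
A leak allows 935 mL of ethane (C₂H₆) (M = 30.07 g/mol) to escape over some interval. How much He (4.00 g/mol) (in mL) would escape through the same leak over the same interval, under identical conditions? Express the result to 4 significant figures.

2564 mL

By Graham's law, rate_He/rate_C₂H₆ = √(M_C₂H₆/M_He) = √(30.07/4.00) = √7.518 = 2.742.
So the volume for He is 935 × 2.742 = 2564 mL.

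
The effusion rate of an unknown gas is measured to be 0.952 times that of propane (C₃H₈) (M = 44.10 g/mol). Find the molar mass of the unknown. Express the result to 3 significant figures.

48.7 g/mol

By Graham's law, rate_X/rate_C₃H₈ = √(M_C₃H₈/M_X).
0.952 = √(44.10/M_X)
M_X = 44.10 / 0.952² = 44.10 / 0.9063 = 48.7 g/mol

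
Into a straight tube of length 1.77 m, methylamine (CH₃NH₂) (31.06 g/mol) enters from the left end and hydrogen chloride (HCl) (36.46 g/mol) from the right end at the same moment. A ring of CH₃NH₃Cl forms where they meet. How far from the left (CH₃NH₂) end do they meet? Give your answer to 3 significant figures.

Graham's law gives d_CH₃NH₂/d_HCl = rate_CH₃NH₂/rate_HCl = √(M_HCl/M_CH₃NH₂) = √(36.46/31.06) = 1.083.
With d_CH₃NH₂ + d_HCl = 1.77 m, d_HCl = 1.77/(1 + 1.083) = 0.8496 m.
d_CH₃NH₂ = 1.77 − 0.8496 = 0.920 m.

0.920 m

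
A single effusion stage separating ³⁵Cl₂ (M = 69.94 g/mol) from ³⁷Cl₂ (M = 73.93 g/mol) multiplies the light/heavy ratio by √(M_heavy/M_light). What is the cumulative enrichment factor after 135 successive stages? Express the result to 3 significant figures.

After 135 stages the ratio has grown by (√(73.93/69.94))^135 = (73.93/69.94)^(135/2).
= 1.05705^(135/2) = 42.3.

42.3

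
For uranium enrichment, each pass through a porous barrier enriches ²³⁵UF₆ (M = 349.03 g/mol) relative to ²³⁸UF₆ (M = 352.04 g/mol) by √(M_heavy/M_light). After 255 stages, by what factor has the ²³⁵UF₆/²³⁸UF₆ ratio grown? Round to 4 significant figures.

Each stage multiplies the ratio by α = √(352.04/349.03), so after 255 stages the overall factor is α^255 = (352.04/349.03)^(255/2).
= 1.00862^(255/2) = 2.989.

2.989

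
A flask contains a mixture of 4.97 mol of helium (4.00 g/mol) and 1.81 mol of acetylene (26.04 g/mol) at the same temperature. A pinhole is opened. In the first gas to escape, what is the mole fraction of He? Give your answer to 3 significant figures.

Effusion rate of each component ∝ n_i/√M_i (partial pressure × 1/√M).
So x_He in the escaping gas = (n_He/√M_He) / Σ(n_i/√M_i)
= (4.97/√4.00) / (4.97/√4.00 + 1.81/√26.04) = 2.485/(2.485 + 0.3547) = 0.875.

0.875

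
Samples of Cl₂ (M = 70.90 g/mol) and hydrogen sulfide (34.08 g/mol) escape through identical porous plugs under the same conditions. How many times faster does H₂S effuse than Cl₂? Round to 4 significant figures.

From Graham's law, rate_H₂S/rate_Cl₂ = √(M_Cl₂/M_H₂S) = √(70.90/34.08) = √2.080 = 1.442.

1.442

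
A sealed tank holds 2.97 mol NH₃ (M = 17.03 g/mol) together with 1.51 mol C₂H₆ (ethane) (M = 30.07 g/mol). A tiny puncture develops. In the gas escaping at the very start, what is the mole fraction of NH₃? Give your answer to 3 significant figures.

Effusion rate of each component ∝ n_i/√M_i (partial pressure × 1/√M).
So x_NH₃ in the escaping gas = (n_NH₃/√M_NH₃) / Σ(n_i/√M_i)
= (2.97/√17.03) / (2.97/√17.03 + 1.51/√30.07) = 0.7197/(0.7197 + 0.2754) = 0.723.

0.723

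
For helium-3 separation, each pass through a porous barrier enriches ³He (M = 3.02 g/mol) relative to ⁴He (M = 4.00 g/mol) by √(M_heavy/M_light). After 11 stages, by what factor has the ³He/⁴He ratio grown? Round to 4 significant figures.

The single-stage factor is √(M_heavy/M_light), so 11 stages give [√(4.00/3.02)]^11 = (4.00/3.02)^(11/2).
= 1.32450^(11/2) = 4.691.

4.691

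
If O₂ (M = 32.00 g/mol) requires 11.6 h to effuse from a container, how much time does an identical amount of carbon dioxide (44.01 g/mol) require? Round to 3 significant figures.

By Graham's law, t_CO₂/t_O₂ = √(M_CO₂/M_O₂) = √(44.01/32.00) = √1.375 = 1.173.
So the time for CO₂ is 11.6 × 1.173 = 13.6 h.

13.6 h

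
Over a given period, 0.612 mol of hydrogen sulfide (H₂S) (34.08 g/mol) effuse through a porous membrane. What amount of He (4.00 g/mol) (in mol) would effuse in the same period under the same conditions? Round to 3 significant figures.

Using Graham's law: rate_He/rate_H₂S = √(M_H₂S/M_He) = √(34.08/4.00) = √8.520 = 2.919.
So the amount for He is 0.612 × 2.919 = 1.79 mol.

1.79 mol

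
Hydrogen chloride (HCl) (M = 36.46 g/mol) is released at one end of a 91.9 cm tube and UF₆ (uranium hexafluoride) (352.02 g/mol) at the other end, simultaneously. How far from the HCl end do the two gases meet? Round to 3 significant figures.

69.5 cm

The fronts meet when d_HCl + d_UF₆ = L with d_HCl/d_UF₆ = √(M_UF₆/M_HCl) (Graham's law). Here √(M_UF₆/M_HCl) = √(352.02/36.46) = 3.107.
With d_HCl + d_UF₆ = 91.9 cm, d_UF₆ = 91.9/(1 + 3.107) = 22.38 cm.
d_HCl = 91.9 − 22.38 = 69.5 cm.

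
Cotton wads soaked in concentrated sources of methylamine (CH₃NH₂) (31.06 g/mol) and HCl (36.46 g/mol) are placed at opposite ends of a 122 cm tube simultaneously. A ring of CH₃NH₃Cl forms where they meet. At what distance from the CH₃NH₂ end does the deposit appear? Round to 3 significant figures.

In equal time, each gas travels a distance ∝ its rate ∝ 1/√M, so d_CH₃NH₂/d_HCl = √(M_HCl/M_CH₃NH₂) = √(36.46/31.06) = 1.083.
With d_CH₃NH₂ + d_HCl = 122 cm, d_HCl = 122/(1 + 1.083) = 58.56 cm.
d_CH₃NH₂ = 122 − 58.56 = 63.4 cm.

63.4 cm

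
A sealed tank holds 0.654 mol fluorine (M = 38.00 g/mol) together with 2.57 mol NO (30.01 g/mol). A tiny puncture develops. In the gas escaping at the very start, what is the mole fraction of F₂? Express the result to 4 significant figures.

Effusion rate of each component ∝ n_i/√M_i (partial pressure × 1/√M).
x_F₂(eff) = (n_F₂/√M_F₂) / (n_F₂/√M_F₂ + n_NO/√M_NO)
= (0.654/√38.00) / (0.654/√38.00 + 2.57/√30.01) = 0.1061/(0.1061 + 0.4691) = 0.1844.

0.1844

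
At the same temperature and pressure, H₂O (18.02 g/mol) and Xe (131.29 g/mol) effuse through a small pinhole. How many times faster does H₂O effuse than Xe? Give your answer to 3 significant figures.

From Graham's law, rate_H₂O/rate_Xe = √(M_Xe/M_H₂O) = √(131.29/18.02) = √7.286 = 2.70.

2.70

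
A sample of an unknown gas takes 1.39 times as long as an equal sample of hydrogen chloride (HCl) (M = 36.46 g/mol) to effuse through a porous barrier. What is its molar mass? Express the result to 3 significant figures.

Since effusion rate ∝ 1/√M, t_X/t_HCl = √(M_X/M_HCl).
1.39 = √(M_X/36.46)
M_X = 36.46 × 1.39² = 36.46 × 1.932 = 70.4 g/mol

70.4 g/mol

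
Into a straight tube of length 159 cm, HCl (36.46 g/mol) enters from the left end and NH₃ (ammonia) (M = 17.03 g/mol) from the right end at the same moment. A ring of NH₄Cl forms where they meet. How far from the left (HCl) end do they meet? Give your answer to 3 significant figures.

64.6 cm

The fronts meet when d_HCl + d_NH₃ = L with d_HCl/d_NH₃ = √(M_NH₃/M_HCl) (Graham's law). Here √(M_NH₃/M_HCl) = √(17.03/36.46) = 0.6834.
With d_HCl + d_NH₃ = 159 cm, d_NH₃ = 159/(1 + 0.6834) = 94.45 cm.
d_HCl = 159 − 94.45 = 64.6 cm.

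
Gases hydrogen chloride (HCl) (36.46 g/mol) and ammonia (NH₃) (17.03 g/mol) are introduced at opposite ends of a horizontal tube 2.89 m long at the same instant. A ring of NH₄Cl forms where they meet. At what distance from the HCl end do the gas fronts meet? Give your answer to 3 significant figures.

1.17 m

In equal time, each gas travels a distance ∝ its rate ∝ 1/√M, so d_HCl/d_NH₃ = √(M_NH₃/M_HCl) = √(17.03/36.46) = 0.6834.
With d_HCl + d_NH₃ = 2.89 m, d_NH₃ = 2.89/(1 + 0.6834) = 1.717 m.
d_HCl = 2.89 − 1.717 = 1.17 m.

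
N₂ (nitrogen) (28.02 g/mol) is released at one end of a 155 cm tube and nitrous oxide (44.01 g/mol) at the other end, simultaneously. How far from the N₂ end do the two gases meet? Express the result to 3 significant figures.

86.2 cm

Graham's law gives d_N₂/d_N₂O = rate_N₂/rate_N₂O = √(M_N₂O/M_N₂) = √(44.01/28.02) = 1.253.
With d_N₂ + d_N₂O = 155 cm, d_N₂O = 155/(1 + 1.253) = 68.79 cm.
d_N₂ = 155 − 68.79 = 86.2 cm.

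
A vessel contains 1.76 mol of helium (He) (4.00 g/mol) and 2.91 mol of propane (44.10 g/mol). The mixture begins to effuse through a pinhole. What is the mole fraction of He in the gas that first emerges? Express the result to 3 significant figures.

Rate_i ∝ x_i/√M_i (Graham's law weighted by mole fraction), so the effusate composition follows n_i/√M_i.
x_He(eff) = (n_He/√M_He) / (n_He/√M_He + n_C₃H₈/√M_C₃H₈)
= (1.76/√4.00) / (1.76/√4.00 + 2.91/√44.10) = 0.8800/(0.8800 + 0.4382) = 0.668.

0.668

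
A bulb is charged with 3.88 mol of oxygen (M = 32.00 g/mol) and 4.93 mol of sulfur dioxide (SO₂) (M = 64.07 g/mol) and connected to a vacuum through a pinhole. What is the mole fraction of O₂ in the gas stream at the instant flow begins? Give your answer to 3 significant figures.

0.527

Effusion rate of each component ∝ n_i/√M_i (partial pressure × 1/√M).
So x_O₂ in the escaping gas = (n_O₂/√M_O₂) / Σ(n_i/√M_i)
= (3.88/√32.00) / (3.88/√32.00 + 4.93/√64.07) = 0.6859/(0.6859 + 0.6159) = 0.527.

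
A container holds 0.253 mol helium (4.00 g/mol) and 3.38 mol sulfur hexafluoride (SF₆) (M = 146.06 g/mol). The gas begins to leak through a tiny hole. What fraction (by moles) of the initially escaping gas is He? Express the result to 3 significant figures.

0.311

Each component's effusion rate ∝ (its partial pressure)·(1/√M) ∝ n_i/√M_i.
So x_He in the escaping gas = (n_He/√M_He) / Σ(n_i/√M_i)
= (0.253/√4.00) / (0.253/√4.00 + 3.38/√146.06) = 0.1265/(0.1265 + 0.2797) = 0.311.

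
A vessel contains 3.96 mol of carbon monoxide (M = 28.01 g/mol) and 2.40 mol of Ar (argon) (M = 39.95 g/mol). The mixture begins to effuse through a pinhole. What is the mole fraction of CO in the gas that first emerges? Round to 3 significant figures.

0.663

Effusion rate of each component ∝ n_i/√M_i (partial pressure × 1/√M).
x_CO(eff) = (n_CO/√M_CO) / (n_CO/√M_CO + n_Ar/√M_Ar)
= (3.96/√28.01) / (3.96/√28.01 + 2.40/√39.95) = 0.7482/(0.7482 + 0.3797) = 0.663.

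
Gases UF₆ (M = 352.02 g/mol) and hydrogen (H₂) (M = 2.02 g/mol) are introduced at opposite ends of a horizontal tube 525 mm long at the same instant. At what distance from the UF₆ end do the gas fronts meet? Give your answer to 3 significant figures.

The fronts meet when d_UF₆ + d_H₂ = L with d_UF₆/d_H₂ = √(M_H₂/M_UF₆) (Graham's law). Here √(M_H₂/M_UF₆) = √(2.02/352.02) = 0.07575.
With d_UF₆ + d_H₂ = 525 mm, d_H₂ = 525/(1 + 0.07575) = 488.0 mm.
d_UF₆ = 525 − 488.0 = 37.0 mm.

37.0 mm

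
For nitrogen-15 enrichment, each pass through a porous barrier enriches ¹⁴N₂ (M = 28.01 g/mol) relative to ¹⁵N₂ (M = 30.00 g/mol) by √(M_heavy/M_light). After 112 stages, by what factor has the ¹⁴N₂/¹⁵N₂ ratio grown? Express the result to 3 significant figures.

After 112 stages the ratio has grown by (√(30.00/28.01))^112 = (30.00/28.01)^(112/2).
= 1.07105^56 = 46.7.

46.7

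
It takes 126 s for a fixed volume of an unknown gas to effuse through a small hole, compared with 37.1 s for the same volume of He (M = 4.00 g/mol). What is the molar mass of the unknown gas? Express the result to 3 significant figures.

From Graham's law, t_X/t_He = √(M_X/M_He).
126/37.1 = 3.396 = √(M_X/4.00)
M_X = 4.00 × 3.396² = 4.00 × 11.53 = 46.1 g/mol

46.1 g/mol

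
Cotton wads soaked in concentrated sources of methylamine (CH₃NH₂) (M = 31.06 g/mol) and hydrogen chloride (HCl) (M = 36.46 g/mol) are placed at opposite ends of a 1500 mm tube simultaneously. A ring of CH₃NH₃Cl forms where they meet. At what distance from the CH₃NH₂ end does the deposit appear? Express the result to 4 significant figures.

In equal time, each gas travels a distance ∝ its rate ∝ 1/√M, so d_CH₃NH₂/d_HCl = √(M_HCl/M_CH₃NH₂) = √(36.46/31.06) = 1.083.
With d_CH₃NH₂ + d_HCl = 1500 mm, d_HCl = 1500/(1 + 1.083) = 720.0 mm.
d_CH₃NH₂ = 1500 − 720.0 = 780.0 mm.

780.0 mm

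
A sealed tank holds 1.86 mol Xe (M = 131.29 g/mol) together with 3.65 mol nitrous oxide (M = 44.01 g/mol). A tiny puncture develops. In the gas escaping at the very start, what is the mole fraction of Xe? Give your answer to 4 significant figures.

Each component's effusion rate ∝ (its partial pressure)·(1/√M) ∝ n_i/√M_i.
x_Xe(eff) = (n_Xe/√M_Xe) / (n_Xe/√M_Xe + n_N₂O/√M_N₂O)
= (1.86/√131.29) / (1.86/√131.29 + 3.65/√44.01) = 0.1623/(0.1623 + 0.5502) = 0.2278.

0.2278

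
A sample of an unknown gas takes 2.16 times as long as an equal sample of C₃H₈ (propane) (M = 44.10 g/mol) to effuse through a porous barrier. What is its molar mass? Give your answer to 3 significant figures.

206 g/mol

Graham's law gives t_X/t_C₃H₈ = √(M_X/M_C₃H₈).
2.16 = √(M_X/44.10)
M_X = 44.10 × 2.16² = 44.10 × 4.666 = 206 g/mol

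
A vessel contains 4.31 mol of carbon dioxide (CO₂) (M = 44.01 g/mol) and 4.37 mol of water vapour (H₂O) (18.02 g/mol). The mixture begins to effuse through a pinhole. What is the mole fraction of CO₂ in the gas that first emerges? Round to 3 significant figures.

Each component's effusion rate ∝ (its partial pressure)·(1/√M) ∝ n_i/√M_i.
Mole fraction of CO₂ in the effusate = (n_CO₂/√M_CO₂) / (n_CO₂/√M_CO₂ + n_H₂O/√M_H₂O)
= (4.31/√44.01) / (4.31/√44.01 + 4.37/√18.02) = 0.6497/(0.6497 + 1.029) = 0.387.

0.387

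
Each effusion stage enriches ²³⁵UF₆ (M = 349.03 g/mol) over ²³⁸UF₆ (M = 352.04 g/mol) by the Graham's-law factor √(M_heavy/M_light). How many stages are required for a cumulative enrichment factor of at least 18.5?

680

Per stage α = (352.04/349.03)^(1/2) = 1.00862^0.5, giving ln α = 0.004293.
Need α^N ≥ 18.5 ⇒ N ≥ ln(18.5) / ln α = 2.918 / 0.004293 = 679.58.
Rounding up, N = 680 stages.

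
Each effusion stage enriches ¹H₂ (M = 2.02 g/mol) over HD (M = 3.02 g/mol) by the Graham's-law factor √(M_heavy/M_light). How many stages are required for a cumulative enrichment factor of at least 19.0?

15

With α = √(3.02/2.02) per stage, ln α = ½ ln(1.49505) = 0.2011.
Need α^N ≥ 19.0 ⇒ N ≥ ln(19.0) / ln α = 2.944 / 0.2011 = 14.64.
Rounding up, N = 15 stages.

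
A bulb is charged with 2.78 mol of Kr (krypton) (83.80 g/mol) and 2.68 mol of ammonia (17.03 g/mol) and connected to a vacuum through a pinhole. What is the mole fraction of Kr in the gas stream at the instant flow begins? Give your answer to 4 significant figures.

0.3186

Effusion rate of each component ∝ n_i/√M_i (partial pressure × 1/√M).
So x_Kr in the escaping gas = (n_Kr/√M_Kr) / Σ(n_i/√M_i)
= (2.78/√83.80) / (2.78/√83.80 + 2.68/√17.03) = 0.3037/(0.3037 + 0.6494) = 0.3186.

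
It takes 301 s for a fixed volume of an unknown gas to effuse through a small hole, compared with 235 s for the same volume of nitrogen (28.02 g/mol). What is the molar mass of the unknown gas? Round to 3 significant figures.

46.0 g/mol

Graham's law gives t_X/t_N₂ = √(M_X/M_N₂).
301/235 = 1.281 = √(M_X/28.02)
M_X = 28.02 × 1.281² = 28.02 × 1.641 = 46.0 g/mol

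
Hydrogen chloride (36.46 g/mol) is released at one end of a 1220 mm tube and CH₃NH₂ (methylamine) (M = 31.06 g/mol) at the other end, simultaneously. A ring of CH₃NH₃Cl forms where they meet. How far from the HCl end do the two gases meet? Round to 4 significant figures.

The fronts meet when d_HCl + d_CH₃NH₂ = L with d_HCl/d_CH₃NH₂ = √(M_CH₃NH₂/M_HCl) (Graham's law). Here √(M_CH₃NH₂/M_HCl) = √(31.06/36.46) = 0.9230.
With d_HCl + d_CH₃NH₂ = 1220 mm, d_CH₃NH₂ = 1220/(1 + 0.9230) = 634.4 mm.
d_HCl = 1220 − 634.4 = 585.6 mm.

585.6 mm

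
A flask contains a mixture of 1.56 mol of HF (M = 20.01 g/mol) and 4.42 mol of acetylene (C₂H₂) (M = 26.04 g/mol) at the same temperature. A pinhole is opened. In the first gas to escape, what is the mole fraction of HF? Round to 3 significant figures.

Effusion rate of each component ∝ n_i/√M_i (partial pressure × 1/√M).
x_HF(eff) = (n_HF/√M_HF) / (n_HF/√M_HF + n_C₂H₂/√M_C₂H₂)
= (1.56/√20.01) / (1.56/√20.01 + 4.42/√26.04) = 0.3487/(0.3487 + 0.8662) = 0.287.

0.287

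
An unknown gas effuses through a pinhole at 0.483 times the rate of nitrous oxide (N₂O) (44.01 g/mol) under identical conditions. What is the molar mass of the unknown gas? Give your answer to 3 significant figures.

Graham's law gives rate_X/rate_N₂O = √(M_N₂O/M_X).
0.483 = √(44.01/M_X)
M_X = 44.01 / 0.483² = 44.01 / 0.2333 = 189 g/mol

189 g/mol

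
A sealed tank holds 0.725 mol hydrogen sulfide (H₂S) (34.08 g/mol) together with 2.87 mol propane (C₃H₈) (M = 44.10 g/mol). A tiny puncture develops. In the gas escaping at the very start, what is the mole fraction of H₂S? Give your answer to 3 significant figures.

The effusion rate of species i is ∝ p_i/√M_i ∝ n_i/√M_i.
So x_H₂S in the escaping gas = (n_H₂S/√M_H₂S) / Σ(n_i/√M_i)
= (0.725/√34.08) / (0.725/√34.08 + 2.87/√44.10) = 0.1242/(0.1242 + 0.4322) = 0.223.

0.223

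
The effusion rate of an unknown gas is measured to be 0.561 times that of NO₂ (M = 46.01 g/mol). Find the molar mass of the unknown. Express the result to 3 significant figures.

Using Graham's law: rate_X/rate_NO₂ = √(M_NO₂/M_X).
0.561 = √(46.01/M_X)
M_X = 46.01 / 0.561² = 46.01 / 0.3147 = 146 g/mol

146 g/mol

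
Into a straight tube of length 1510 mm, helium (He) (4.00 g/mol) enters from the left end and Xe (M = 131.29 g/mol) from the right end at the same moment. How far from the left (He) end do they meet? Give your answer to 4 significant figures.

1286 mm

In equal time, each gas travels a distance ∝ its rate ∝ 1/√M, so d_He/d_Xe = √(M_Xe/M_He) = √(131.29/4.00) = 5.729.
With d_He + d_Xe = 1510 mm, d_Xe = 1510/(1 + 5.729) = 224.4 mm.
d_He = 1510 − 224.4 = 1286 mm.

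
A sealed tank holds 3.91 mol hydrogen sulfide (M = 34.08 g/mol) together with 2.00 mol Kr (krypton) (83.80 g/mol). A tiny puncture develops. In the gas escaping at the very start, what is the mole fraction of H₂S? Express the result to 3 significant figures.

Each component's effusion rate ∝ (its partial pressure)·(1/√M) ∝ n_i/√M_i.
x_H₂S(eff) = (n_H₂S/√M_H₂S) / (n_H₂S/√M_H₂S + n_Kr/√M_Kr)
= (3.91/√34.08) / (3.91/√34.08 + 2.00/√83.80) = 0.6698/(0.6698 + 0.2185) = 0.754.

0.754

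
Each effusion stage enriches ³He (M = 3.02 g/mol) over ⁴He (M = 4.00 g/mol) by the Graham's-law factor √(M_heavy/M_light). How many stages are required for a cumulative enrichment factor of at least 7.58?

15

With α = √(4.00/3.02) per stage, ln α = ½ ln(1.32450) = 0.1405.
Need α^N ≥ 7.58 ⇒ N ≥ ln(7.58) / ln α = 2.026 / 0.1405 = 14.41.
Rounding up, N = 15 stages.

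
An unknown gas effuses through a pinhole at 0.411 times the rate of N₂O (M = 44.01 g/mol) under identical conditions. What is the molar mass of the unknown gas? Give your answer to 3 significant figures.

261 g/mol

Using Graham's law: rate_X/rate_N₂O = √(M_N₂O/M_X).
0.411 = √(44.01/M_X)
M_X = 44.01 / 0.411² = 44.01 / 0.1689 = 261 g/mol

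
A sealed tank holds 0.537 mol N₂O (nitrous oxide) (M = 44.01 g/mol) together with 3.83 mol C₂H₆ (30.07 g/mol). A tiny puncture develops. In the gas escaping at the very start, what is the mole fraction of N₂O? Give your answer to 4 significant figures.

The effusion rate of species i is ∝ p_i/√M_i ∝ n_i/√M_i.
x_N₂O(eff) = (n_N₂O/√M_N₂O) / (n_N₂O/√M_N₂O + n_C₂H₆/√M_C₂H₆)
= (0.537/√44.01) / (0.537/√44.01 + 3.83/√30.07) = 0.08095/(0.08095 + 0.6984) = 0.1039.

0.1039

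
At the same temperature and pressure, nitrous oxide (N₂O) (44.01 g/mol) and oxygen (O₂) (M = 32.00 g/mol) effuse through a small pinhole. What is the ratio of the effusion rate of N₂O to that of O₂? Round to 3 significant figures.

0.853

Graham's law gives rate_N₂O/rate_O₂ = √(M_O₂/M_N₂O) = √(32.00/44.01) = √0.7271 = 0.853.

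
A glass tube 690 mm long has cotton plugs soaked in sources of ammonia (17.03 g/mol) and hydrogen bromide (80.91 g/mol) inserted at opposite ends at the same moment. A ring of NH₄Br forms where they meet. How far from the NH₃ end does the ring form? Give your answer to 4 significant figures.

The fronts meet when d_NH₃ + d_HBr = L with d_NH₃/d_HBr = √(M_HBr/M_NH₃) (Graham's law). Here √(M_HBr/M_NH₃) = √(80.91/17.03) = 2.180.
With d_NH₃ + d_HBr = 690 mm, d_HBr = 690/(1 + 2.180) = 217.0 mm.
d_NH₃ = 690 − 217.0 = 473.0 mm.

473.0 mm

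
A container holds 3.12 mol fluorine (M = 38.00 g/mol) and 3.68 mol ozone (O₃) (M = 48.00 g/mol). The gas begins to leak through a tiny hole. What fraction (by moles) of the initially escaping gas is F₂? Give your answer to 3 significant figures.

The effusion rate of species i is ∝ p_i/√M_i ∝ n_i/√M_i.
So x_F₂ in the escaping gas = (n_F₂/√M_F₂) / Σ(n_i/√M_i)
= (3.12/√38.00) / (3.12/√38.00 + 3.68/√48.00) = 0.5061/(0.5061 + 0.5312) = 0.488.

0.488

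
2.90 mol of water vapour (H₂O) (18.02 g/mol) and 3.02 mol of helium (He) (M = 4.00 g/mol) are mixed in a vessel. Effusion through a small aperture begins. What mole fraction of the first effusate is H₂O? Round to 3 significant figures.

Each component's effusion rate ∝ (its partial pressure)·(1/√M) ∝ n_i/√M_i.
So x_H₂O in the escaping gas = (n_H₂O/√M_H₂O) / Σ(n_i/√M_i)
= (2.90/√18.02) / (2.90/√18.02 + 3.02/√4.00) = 0.6832/(0.6832 + 1.510) = 0.311.

0.311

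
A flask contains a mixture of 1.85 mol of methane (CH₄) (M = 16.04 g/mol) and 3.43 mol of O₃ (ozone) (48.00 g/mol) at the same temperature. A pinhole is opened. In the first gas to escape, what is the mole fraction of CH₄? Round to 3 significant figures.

0.483

The effusion rate of species i is ∝ p_i/√M_i ∝ n_i/√M_i.
So x_CH₄ in the escaping gas = (n_CH₄/√M_CH₄) / Σ(n_i/√M_i)
= (1.85/√16.04) / (1.85/√16.04 + 3.43/√48.00) = 0.4619/(0.4619 + 0.4951) = 0.483.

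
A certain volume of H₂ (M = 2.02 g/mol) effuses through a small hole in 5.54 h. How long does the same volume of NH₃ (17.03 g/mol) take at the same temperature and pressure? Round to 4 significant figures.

16.09 h

From Graham's law, t_NH₃/t_H₂ = √(M_NH₃/M_H₂) = √(17.03/2.02) = √8.431 = 2.904.
So the time for NH₃ is 5.54 × 2.904 = 16.09 h.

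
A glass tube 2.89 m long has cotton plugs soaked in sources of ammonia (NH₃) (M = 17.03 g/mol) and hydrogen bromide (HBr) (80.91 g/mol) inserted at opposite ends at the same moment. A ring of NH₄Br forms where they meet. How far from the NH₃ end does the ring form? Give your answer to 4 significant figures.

Distances travelled in equal time are proportional to diffusion rates, so d_NH₃/d_HBr = √(M_HBr/M_NH₃) = √(80.91/17.03) = 2.180.
With d_NH₃ + d_HBr = 2.89 m, d_HBr = 2.89/(1 + 2.180) = 0.9089 m.
d_NH₃ = 2.89 − 0.9089 = 1.981 m.

1.981 m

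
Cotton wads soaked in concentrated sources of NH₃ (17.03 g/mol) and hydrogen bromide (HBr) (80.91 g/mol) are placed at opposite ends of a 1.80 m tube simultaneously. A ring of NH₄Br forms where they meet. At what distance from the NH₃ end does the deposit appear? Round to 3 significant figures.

1.23 m

Graham's law gives d_NH₃/d_HBr = rate_NH₃/rate_HBr = √(M_HBr/M_NH₃) = √(80.91/17.03) = 2.180.
With d_NH₃ + d_HBr = 1.80 m, d_HBr = 1.80/(1 + 2.180) = 0.5661 m.
d_NH₃ = 1.80 − 0.5661 = 1.23 m.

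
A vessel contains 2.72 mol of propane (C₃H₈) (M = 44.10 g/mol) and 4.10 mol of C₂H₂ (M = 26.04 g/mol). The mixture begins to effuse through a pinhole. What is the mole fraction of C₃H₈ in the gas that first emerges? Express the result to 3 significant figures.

Each component's effusion rate ∝ (its partial pressure)·(1/√M) ∝ n_i/√M_i.
So x_C₃H₈ in the escaping gas = (n_C₃H₈/√M_C₃H₈) / Σ(n_i/√M_i)
= (2.72/√44.10) / (2.72/√44.10 + 4.10/√26.04) = 0.4096/(0.4096 + 0.8035) = 0.338.

0.338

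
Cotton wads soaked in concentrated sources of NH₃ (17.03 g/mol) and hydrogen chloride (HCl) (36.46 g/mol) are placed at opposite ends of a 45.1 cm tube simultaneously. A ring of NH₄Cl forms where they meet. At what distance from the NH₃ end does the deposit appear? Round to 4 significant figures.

The fronts meet when d_NH₃ + d_HCl = L with d_NH₃/d_HCl = √(M_HCl/M_NH₃) (Graham's law). Here √(M_HCl/M_NH₃) = √(36.46/17.03) = 1.463.
With d_NH₃ + d_HCl = 45.1 cm, d_HCl = 45.1/(1 + 1.463) = 18.31 cm.
d_NH₃ = 45.1 − 18.31 = 26.79 cm.

26.79 cm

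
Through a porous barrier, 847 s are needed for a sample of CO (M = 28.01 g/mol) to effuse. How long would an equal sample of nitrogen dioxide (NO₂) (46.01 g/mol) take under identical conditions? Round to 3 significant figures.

Graham's law gives t_NO₂/t_CO = √(M_NO₂/M_CO) = √(46.01/28.01) = √1.643 = 1.282.
So the time for NO₂ is 847 × 1.282 = 1090 s.

1090 s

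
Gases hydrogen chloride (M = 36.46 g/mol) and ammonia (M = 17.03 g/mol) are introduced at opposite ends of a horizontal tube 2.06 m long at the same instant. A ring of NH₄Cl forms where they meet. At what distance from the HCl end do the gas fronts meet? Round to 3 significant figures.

In equal time, each gas travels a distance ∝ its rate ∝ 1/√M, so d_HCl/d_NH₃ = √(M_NH₃/M_HCl) = √(17.03/36.46) = 0.6834.
With d_HCl + d_NH₃ = 2.06 m, d_NH₃ = 2.06/(1 + 0.6834) = 1.224 m.
d_HCl = 2.06 − 1.224 = 0.836 m.

0.836 m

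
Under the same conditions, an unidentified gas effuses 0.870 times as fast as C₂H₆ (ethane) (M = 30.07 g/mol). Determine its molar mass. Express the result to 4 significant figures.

By Graham's law, rate_X/rate_C₂H₆ = √(M_C₂H₆/M_X).
0.870 = √(30.07/M_X)
M_X = 30.07 / 0.870² = 30.07 / 0.7569 = 39.73 g/mol

39.73 g/mol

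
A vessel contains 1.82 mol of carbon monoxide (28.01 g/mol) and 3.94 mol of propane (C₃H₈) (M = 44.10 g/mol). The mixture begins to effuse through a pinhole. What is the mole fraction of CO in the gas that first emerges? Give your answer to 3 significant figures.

0.367

Effusion rate of each component ∝ n_i/√M_i (partial pressure × 1/√M).
x_CO(eff) = (n_CO/√M_CO) / (n_CO/√M_CO + n_C₃H₈/√M_C₃H₈)
= (1.82/√28.01) / (1.82/√28.01 + 3.94/√44.10) = 0.3439/(0.3439 + 0.5933) = 0.367.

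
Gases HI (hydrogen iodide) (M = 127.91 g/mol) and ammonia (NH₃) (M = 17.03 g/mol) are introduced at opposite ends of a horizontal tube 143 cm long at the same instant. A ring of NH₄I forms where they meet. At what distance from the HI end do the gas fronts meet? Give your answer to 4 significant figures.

Graham's law gives d_HI/d_NH₃ = rate_HI/rate_NH₃ = √(M_NH₃/M_HI) = √(17.03/127.91) = 0.3649.
With d_HI + d_NH₃ = 143 cm, d_NH₃ = 143/(1 + 0.3649) = 104.8 cm.
d_HI = 143 − 104.8 = 38.23 cm.

38.23 cm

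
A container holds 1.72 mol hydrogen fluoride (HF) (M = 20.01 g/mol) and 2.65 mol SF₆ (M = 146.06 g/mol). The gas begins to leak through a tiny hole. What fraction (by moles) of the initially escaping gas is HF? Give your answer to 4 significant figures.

The effusion rate of species i is ∝ p_i/√M_i ∝ n_i/√M_i.
Mole fraction of HF in the effusate = (n_HF/√M_HF) / (n_HF/√M_HF + n_SF₆/√M_SF₆)
= (1.72/√20.01) / (1.72/√20.01 + 2.65/√146.06) = 0.3845/(0.3845 + 0.2193) = 0.6368.

0.6368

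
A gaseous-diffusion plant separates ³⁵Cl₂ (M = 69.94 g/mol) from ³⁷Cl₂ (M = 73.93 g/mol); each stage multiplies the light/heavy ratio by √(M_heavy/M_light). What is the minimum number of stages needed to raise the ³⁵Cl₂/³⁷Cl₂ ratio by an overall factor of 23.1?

114

Per stage α = (73.93/69.94)^(1/2) = 1.05705^0.5, giving ln α = 0.02774.
Need α^N ≥ 23.1 ⇒ N ≥ ln(23.1) / ln α = 3.140 / 0.02774 = 113.19.
Minimum whole number of stages: N = 114.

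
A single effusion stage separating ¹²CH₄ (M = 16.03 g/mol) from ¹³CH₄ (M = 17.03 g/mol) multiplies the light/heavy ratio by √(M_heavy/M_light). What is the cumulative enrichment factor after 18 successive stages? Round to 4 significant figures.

1.724

Each stage multiplies the ratio by α = √(17.03/16.03), so after 18 stages the overall factor is α^18 = (17.03/16.03)^(18/2).
= 1.06238^9 = 1.724.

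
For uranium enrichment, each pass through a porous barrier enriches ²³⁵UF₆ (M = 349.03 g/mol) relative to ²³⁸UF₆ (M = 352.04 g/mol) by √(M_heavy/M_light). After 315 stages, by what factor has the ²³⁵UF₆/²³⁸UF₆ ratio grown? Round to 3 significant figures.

3.87

Overall factor = α^315 with α = √(352.04/349.03), i.e. (352.04/349.03)^(315/2).
= 1.00862^(315/2) = 3.87.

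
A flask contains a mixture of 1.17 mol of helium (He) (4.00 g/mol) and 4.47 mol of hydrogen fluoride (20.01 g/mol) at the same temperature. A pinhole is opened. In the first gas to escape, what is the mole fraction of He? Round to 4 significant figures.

Each component's effusion rate ∝ (its partial pressure)·(1/√M) ∝ n_i/√M_i.
Mole fraction of He in the effusate = (n_He/√M_He) / (n_He/√M_He + n_HF/√M_HF)
= (1.17/√4.00) / (1.17/√4.00 + 4.47/√20.01) = 0.5850/(0.5850 + 0.9993) = 0.3693.

0.3693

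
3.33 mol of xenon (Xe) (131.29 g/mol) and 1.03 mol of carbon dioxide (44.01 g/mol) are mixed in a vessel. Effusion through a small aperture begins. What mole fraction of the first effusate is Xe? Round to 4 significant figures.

0.6518

Effusion rate of each component ∝ n_i/√M_i (partial pressure × 1/√M).
So x_Xe in the escaping gas = (n_Xe/√M_Xe) / Σ(n_i/√M_i)
= (3.33/√131.29) / (3.33/√131.29 + 1.03/√44.01) = 0.2906/(0.2906 + 0.1553) = 0.6518.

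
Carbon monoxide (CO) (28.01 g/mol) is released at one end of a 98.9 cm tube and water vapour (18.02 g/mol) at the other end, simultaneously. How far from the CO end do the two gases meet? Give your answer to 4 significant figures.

44.02 cm

Graham's law gives d_CO/d_H₂O = rate_CO/rate_H₂O = √(M_H₂O/M_CO) = √(18.02/28.01) = 0.8021.
With d_CO + d_H₂O = 98.9 cm, d_H₂O = 98.9/(1 + 0.8021) = 54.88 cm.
d_CO = 98.9 − 54.88 = 44.02 cm.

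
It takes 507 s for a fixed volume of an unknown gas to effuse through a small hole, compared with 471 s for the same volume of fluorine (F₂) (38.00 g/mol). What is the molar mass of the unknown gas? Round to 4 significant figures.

From Graham's law, t_X/t_F₂ = √(M_X/M_F₂).
507/471 = 1.076 = √(M_X/38.00)
M_X = 38.00 × 1.076² = 38.00 × 1.159 = 44.03 g/mol

44.03 g/mol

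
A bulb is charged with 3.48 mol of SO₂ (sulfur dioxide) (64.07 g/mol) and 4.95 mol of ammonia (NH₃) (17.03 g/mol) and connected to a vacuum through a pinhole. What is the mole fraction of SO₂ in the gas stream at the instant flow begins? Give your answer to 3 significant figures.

0.266

Each component's effusion rate ∝ (its partial pressure)·(1/√M) ∝ n_i/√M_i.
Mole fraction of SO₂ in the effusate = (n_SO₂/√M_SO₂) / (n_SO₂/√M_SO₂ + n_NH₃/√M_NH₃)
= (3.48/√64.07) / (3.48/√64.07 + 4.95/√17.03) = 0.4348/(0.4348 + 1.199) = 0.266.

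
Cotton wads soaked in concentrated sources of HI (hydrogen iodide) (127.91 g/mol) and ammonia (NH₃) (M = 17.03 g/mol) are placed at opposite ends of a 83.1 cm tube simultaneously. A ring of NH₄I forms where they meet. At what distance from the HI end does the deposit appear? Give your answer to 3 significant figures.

Distances travelled in equal time are proportional to diffusion rates, so d_HI/d_NH₃ = √(M_NH₃/M_HI) = √(17.03/127.91) = 0.3649.
With d_HI + d_NH₃ = 83.1 cm, d_NH₃ = 83.1/(1 + 0.3649) = 60.88 cm.
d_HI = 83.1 − 60.88 = 22.2 cm.

22.2 cm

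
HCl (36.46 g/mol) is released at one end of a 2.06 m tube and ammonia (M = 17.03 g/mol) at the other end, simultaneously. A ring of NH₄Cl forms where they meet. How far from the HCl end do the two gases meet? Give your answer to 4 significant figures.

0.8363 m

The fronts meet when d_HCl + d_NH₃ = L with d_HCl/d_NH₃ = √(M_NH₃/M_HCl) (Graham's law). Here √(M_NH₃/M_HCl) = √(17.03/36.46) = 0.6834.
With d_HCl + d_NH₃ = 2.06 m, d_NH₃ = 2.06/(1 + 0.6834) = 1.224 m.
d_HCl = 2.06 − 1.224 = 0.8363 m.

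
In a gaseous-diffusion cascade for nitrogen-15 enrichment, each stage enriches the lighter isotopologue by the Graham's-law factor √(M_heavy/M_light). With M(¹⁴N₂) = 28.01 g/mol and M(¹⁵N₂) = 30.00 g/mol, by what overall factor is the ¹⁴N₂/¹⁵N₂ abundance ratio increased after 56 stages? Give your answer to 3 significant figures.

6.83

Each stage multiplies the ratio by α = √(30.00/28.01), so after 56 stages the overall factor is α^56 = (30.00/28.01)^(56/2).
= 1.07105^28 = 6.83.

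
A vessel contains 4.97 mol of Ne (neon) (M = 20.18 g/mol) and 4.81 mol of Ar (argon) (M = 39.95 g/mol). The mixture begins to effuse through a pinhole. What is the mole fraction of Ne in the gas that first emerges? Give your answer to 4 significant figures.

0.5925

Effusion rate of each component ∝ n_i/√M_i (partial pressure × 1/√M).
x_Ne(eff) = (n_Ne/√M_Ne) / (n_Ne/√M_Ne + n_Ar/√M_Ar)
= (4.97/√20.18) / (4.97/√20.18 + 4.81/√39.95) = 1.106/(1.106 + 0.7610) = 0.5925.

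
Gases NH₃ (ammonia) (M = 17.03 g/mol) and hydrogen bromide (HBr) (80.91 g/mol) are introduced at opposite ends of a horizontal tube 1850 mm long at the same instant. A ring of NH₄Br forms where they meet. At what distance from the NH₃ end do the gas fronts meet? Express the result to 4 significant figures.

The fronts meet when d_NH₃ + d_HBr = L with d_NH₃/d_HBr = √(M_HBr/M_NH₃) (Graham's law). Here √(M_HBr/M_NH₃) = √(80.91/17.03) = 2.180.
With d_NH₃ + d_HBr = 1850 mm, d_HBr = 1850/(1 + 2.180) = 581.8 mm.
d_NH₃ = 1850 − 581.8 = 1268 mm.

1268 mm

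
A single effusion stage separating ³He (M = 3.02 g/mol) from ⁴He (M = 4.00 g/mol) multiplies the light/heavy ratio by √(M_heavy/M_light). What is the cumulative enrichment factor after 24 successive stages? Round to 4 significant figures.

29.15

Overall factor = α^24 with α = √(4.00/3.02), i.e. (4.00/3.02)^(24/2).
= 1.32450^12 = 29.15.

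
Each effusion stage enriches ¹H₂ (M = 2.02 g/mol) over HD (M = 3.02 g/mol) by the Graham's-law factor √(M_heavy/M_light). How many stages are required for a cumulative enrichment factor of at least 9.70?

Per stage α = (3.02/2.02)^(1/2) = 1.49505^0.5, giving ln α = 0.2011.
Need α^N ≥ 9.70 ⇒ N ≥ ln(9.70) / ln α = 2.272 / 0.2011 = 11.30.
Rounding up, N = 12 stages.

12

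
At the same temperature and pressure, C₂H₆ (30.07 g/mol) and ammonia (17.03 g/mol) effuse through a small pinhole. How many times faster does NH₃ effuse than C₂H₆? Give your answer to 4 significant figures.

1.329

Graham's law gives rate_NH₃/rate_C₂H₆ = √(M_C₂H₆/M_NH₃) = √(30.07/17.03) = √1.766 = 1.329.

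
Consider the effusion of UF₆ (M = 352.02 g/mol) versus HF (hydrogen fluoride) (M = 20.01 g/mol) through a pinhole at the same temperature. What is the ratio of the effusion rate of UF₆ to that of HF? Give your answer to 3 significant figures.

Graham's law gives rate_UF₆/rate_HF = √(M_HF/M_UF₆) = √(20.01/352.02) = √0.05684 = 0.238.

0.238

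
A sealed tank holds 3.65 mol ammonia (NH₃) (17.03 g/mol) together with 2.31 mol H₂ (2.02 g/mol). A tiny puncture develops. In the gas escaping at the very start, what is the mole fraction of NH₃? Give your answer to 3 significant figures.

Rate_i ∝ x_i/√M_i (Graham's law weighted by mole fraction), so the effusate composition follows n_i/√M_i.
So x_NH₃ in the escaping gas = (n_NH₃/√M_NH₃) / Σ(n_i/√M_i)
= (3.65/√17.03) / (3.65/√17.03 + 2.31/√2.02) = 0.8845/(0.8845 + 1.625) = 0.352.

0.352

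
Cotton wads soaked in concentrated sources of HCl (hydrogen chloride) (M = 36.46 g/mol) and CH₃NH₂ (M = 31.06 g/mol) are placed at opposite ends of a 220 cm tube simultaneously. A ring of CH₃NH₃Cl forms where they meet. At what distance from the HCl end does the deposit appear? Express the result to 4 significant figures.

105.6 cm

In equal time, each gas travels a distance ∝ its rate ∝ 1/√M, so d_HCl/d_CH₃NH₂ = √(M_CH₃NH₂/M_HCl) = √(31.06/36.46) = 0.9230.
With d_HCl + d_CH₃NH₂ = 220 cm, d_CH₃NH₂ = 220/(1 + 0.9230) = 114.4 cm.
d_HCl = 220 − 114.4 = 105.6 cm.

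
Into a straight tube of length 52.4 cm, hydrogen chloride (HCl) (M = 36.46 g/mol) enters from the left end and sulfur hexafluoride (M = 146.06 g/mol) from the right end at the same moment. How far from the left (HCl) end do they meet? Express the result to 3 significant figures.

34.9 cm

In equal time, each gas travels a distance ∝ its rate ∝ 1/√M, so d_HCl/d_SF₆ = √(M_SF₆/M_HCl) = √(146.06/36.46) = 2.002.
With d_HCl + d_SF₆ = 52.4 cm, d_SF₆ = 52.4/(1 + 2.002) = 17.46 cm.
d_HCl = 52.4 − 17.46 = 34.9 cm.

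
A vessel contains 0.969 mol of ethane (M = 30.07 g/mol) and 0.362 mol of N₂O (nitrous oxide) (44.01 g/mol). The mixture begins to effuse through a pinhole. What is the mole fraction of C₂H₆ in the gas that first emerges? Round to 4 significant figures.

Effusion rate of each component ∝ n_i/√M_i (partial pressure × 1/√M).
So x_C₂H₆ in the escaping gas = (n_C₂H₆/√M_C₂H₆) / Σ(n_i/√M_i)
= (0.969/√30.07) / (0.969/√30.07 + 0.362/√44.01) = 0.1767/(0.1767 + 0.05457) = 0.7641.

0.7641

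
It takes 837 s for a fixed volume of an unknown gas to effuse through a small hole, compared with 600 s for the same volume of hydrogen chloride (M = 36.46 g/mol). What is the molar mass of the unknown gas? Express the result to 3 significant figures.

71.0 g/mol

By Graham's law, t_X/t_HCl = √(M_X/M_HCl).
837/600 = 1.395 = √(M_X/36.46)
M_X = 36.46 × 1.395² = 36.46 × 1.946 = 71.0 g/mol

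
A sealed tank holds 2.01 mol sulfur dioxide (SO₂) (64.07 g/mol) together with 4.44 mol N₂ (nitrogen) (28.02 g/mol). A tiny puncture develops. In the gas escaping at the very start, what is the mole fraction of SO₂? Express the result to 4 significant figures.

Each component's effusion rate ∝ (its partial pressure)·(1/√M) ∝ n_i/√M_i.
x_SO₂(eff) = (n_SO₂/√M_SO₂) / (n_SO₂/√M_SO₂ + n_N₂/√M_N₂)
= (2.01/√64.07) / (2.01/√64.07 + 4.44/√28.02) = 0.2511/(0.2511 + 0.8388) = 0.2304.

0.2304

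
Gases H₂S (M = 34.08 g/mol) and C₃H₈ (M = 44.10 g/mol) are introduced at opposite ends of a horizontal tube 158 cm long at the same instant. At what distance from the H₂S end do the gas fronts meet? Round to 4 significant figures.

84.08 cm

The fronts meet when d_H₂S + d_C₃H₈ = L with d_H₂S/d_C₃H₈ = √(M_C₃H₈/M_H₂S) (Graham's law). Here √(M_C₃H₈/M_H₂S) = √(44.10/34.08) = 1.138.
With d_H₂S + d_C₃H₈ = 158 cm, d_C₃H₈ = 158/(1 + 1.138) = 73.92 cm.
d_H₂S = 158 − 73.92 = 84.08 cm.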